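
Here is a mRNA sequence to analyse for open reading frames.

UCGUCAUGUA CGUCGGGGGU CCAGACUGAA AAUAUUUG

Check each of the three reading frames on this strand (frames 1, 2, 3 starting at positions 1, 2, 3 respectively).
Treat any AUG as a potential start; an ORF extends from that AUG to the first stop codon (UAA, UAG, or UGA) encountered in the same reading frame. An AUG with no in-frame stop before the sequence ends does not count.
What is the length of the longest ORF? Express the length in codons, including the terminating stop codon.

Frame 1: UCG UCA UGU ACG UCG GGG GUC CAG ACU GAA AAU AUU — no AUG→stop ORF.
Frame 2: CGU CAU GUA CGU CGG GGG UCC AGA CUG AAA AUA UUU — no AUG→stop ORF.
Frame 3: GUC AUG UAC GUC GGG GGU CCA GAC UGA AAA UAU UUG — AUG at 6, stop UGA at 27 → 24 nt.
Longest: frame 3, positions 6–29, 24 nt = 8 codons = 7 aa. → 8 codons.

8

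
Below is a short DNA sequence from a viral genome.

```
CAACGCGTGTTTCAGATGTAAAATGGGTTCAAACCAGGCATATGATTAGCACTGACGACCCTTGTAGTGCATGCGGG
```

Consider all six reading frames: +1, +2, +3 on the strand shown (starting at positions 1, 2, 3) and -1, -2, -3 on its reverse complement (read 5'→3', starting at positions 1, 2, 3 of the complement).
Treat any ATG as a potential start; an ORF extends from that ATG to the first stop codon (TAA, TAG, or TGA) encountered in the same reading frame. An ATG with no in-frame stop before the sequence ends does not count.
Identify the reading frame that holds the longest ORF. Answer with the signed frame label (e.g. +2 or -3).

Reverse complement (5'→3'): CCCGCATGCACTACAAGGGTCGTCAGTGCTAATCATATGCCTGGTTTGAACCCATTTTACATCTGAAACACGCGTTG
Frame +1: CAA CGC GTG TTT CAG ATG TAA AAT GGG TTC AAA CCA GGC ATA TGA TTA GCA CTG ACG ACC CTT GTA GTG CAT GCG — ATG at 16, stop TAA at 19 → 6 nt.
Frame +2: AAC GCG TGT TTC AGA TGT AAA ATG GGT TCA AAC CAG GCA TAT GAT TAG CAC TGA CGA CCC TTG TAG TGC ATG CGG — ATG at 23, stop TAG at 47 → 27 nt.
Frame +3: ACG CGT GTT TCA GAT GTA AAA TGG GTT CAA ACC AGG CAT ATG ATT AGC ACT GAC GAC CCT TGT AGT GCA TGC GGG — no ATG→stop ORF.
Frame -1: CCC GCA TGC ACT ACA AGG GTC GTC AGT GCT AAT CAT ATG CCT GGT TTG AAC CCA TTT TAC ATC TGA AAC ACG CGT — ATG at 37, stop TGA at 64 → 30 nt.
Frame -2: CCG CAT GCA CTA CAA GGG TCG TCA GTG CTA ATC ATA TGC CTG GTT TGA ACC CAT TTT ACA TCT GAA ACA CGC GTT — no ATG→stop ORF.
Frame -3: CGC ATG CAC TAC AAG GGT CGT CAG TGC TAA TCA TAT GCC TGG TTT GAA CCC ATT TTA CAT CTG AAA CAC GCG TTG — ATG at 6, stop TAA at 30 → 27 nt.
Longest ORF is 30 nt in frame -1 (positions 37–66).

-1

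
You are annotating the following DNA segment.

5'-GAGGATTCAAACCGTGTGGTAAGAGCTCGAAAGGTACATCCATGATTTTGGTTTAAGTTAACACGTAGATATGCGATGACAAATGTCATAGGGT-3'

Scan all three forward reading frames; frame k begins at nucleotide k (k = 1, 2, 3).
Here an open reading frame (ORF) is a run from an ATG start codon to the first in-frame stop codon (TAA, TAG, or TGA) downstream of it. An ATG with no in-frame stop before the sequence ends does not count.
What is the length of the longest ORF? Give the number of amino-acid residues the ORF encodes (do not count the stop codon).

4

Frame 1: GAG GAT TCA AAC CGT GTG GTA AGA GCT CGA AAG GTA CAT CCA TGA TTT TGG TTT AAG TTA ACA CGT AGA TAT GCG ATG ACA AAT GTC ATA GGG — no ATG→stop ORF.
Frame 2: AGG ATT CAA ACC GTG TGG TAA GAG CTC GAA AGG TAC ATC CAT GAT TTT GGT TTA AGT TAA CAC GTA GAT ATG CGA TGA CAA ATG TCA TAG GGT — ATG at 71, stop TGA at 77 → 9 nt; ATG at 83, stop TAG at 89 → 9 nt.
Frame 3: GGA TTC AAA CCG TGT GGT AAG AGC TCG AAA GGT ACA TCC ATG ATT TTG GTT TAA GTT AAC ACG TAG ATA TGC GAT GAC AAA TGT CAT AGG — ATG at 42, stop TAA at 54 → 15 nt.
Longest: frame 3, positions 42–56, 15 nt = 5 codons = 4 aa. → 4 amino acids.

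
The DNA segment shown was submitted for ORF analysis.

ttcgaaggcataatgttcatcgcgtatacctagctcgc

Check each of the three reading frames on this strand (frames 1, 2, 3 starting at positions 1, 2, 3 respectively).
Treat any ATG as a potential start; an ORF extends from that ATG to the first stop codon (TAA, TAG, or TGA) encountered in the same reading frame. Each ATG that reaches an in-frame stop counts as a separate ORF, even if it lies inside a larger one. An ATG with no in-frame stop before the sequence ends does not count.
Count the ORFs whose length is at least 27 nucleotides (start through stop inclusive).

Frame 1: TTC GAA GGC ATA ATG TTC ATC GCG TAT ACC TAG CTC — ATG at 13, stop TAG at 31 → 21 nt.
Frame 2: TCG AAG GCA TAA TGT TCA TCG CGT ATA CCT AGC TCG — no ATG→stop ORF.
Frame 3: CGA AGG CAT AAT GTT CAT CGC GTA TAC CTA GCT CGC — no ATG→stop ORF.
No ORF reaches 27 nucleotides. Count = 0.

0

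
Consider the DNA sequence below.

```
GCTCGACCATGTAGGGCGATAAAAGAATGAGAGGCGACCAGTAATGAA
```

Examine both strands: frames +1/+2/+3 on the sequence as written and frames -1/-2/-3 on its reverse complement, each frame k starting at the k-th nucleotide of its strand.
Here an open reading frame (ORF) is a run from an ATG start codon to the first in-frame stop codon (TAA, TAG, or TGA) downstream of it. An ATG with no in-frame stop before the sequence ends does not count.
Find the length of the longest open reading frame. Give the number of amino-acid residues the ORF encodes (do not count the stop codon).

Reverse complement (5'→3'): TTCATTACTGGTCGCCTCTCATTCTTTTATCGCCCTACATGGTCGAGC
Frame +1: GCT CGA CCA TGT AGG GCG ATA AAA GAA TGA GAG GCG ACC AGT AAT GAA — no ATG→stop ORF.
Frame +2: CTC GAC CAT GTA GGG CGA TAA AAG AAT GAG AGG CGA CCA GTA ATG — no ATG→stop ORF.
Frame +3: TCG ACC ATG TAG GGC GAT AAA AGA ATG AGA GGC GAC CAG TAA TGA — ATG at 9, stop TAG at 12 → 6 nt; ATG at 27, stop TAA at 42 → 18 nt.
Frame -1: TTC ATT ACT GGT CGC CTC TCA TTC TTT TAT CGC CCT ACA TGG TCG AGC — no ATG→stop ORF.
Frame -2: TCA TTA CTG GTC GCC TCT CAT TCT TTT ATC GCC CTA CAT GGT CGA — no ATG→stop ORF.
Frame -3: CAT TAC TGG TCG CCT CTC ATT CTT TTA TCG CCC TAC ATG GTC GAG — no ATG→stop ORF.
Longest: frame +3, positions 27–44, 18 nt = 6 codons = 5 aa. → 5 amino acids.

5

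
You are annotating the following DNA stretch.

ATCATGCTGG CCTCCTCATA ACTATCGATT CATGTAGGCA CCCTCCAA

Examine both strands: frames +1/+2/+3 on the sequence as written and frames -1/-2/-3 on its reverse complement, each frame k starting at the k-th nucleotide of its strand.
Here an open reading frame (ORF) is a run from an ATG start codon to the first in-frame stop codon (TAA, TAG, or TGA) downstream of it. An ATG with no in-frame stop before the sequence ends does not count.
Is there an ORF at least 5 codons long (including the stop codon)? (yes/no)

yes

Reverse complement (5'→3'): TTGGAGGGTGCCTACATGAATCGATAGTTATGAGGAGGCCAGCATGAT
Frame +1: ATC ATG CTG GCC TCC TCA TAA CTA TCG ATT CAT GTA GGC ACC CTC CAA — ATG at 4, stop TAA at 19 → 18 nt.
Frame +2: TCA TGC TGG CCT CCT CAT AAC TAT CGA TTC ATG TAG GCA CCC TCC — ATG at 32, stop TAG at 35 → 6 nt.
Frame +3: CAT GCT GGC CTC CTC ATA ACT ATC GAT TCA TGT AGG CAC CCT CCA — no ATG→stop ORF.
Frame -1: TTG GAG GGT GCC TAC ATG AAT CGA TAG TTA TGA GGA GGC CAG CAT GAT — ATG at 16, stop TAG at 25 → 12 nt.
Frame -2: TGG AGG GTG CCT ACA TGA ATC GAT AGT TAT GAG GAG GCC AGC ATG — no ATG→stop ORF.
Frame -3: GGA GGG TGC CTA CAT GAA TCG ATA GTT ATG AGG AGG CCA GCA TGA — ATG at 30, stop TGA at 45 → 18 nt.
Frame +1 has an ORF of 6 codons (positions 4–21) ≥ 5, so yes.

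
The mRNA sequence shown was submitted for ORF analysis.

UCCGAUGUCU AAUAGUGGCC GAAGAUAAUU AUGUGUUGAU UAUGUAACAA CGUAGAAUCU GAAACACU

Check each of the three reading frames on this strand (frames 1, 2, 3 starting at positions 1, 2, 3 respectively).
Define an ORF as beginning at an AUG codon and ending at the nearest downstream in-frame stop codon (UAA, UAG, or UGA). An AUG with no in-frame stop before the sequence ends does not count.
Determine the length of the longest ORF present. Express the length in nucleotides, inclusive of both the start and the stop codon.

24

Frame 1: UCC GAU GUC UAA UAG UGG CCG AAG AUA AUU AUG UGU UGA UUA UGU AAC AAC GUA GAA UCU GAA ACA — AUG at 31, stop UGA at 37 → 9 nt.
Frame 2: CCG AUG UCU AAU AGU GGC CGA AGA UAA UUA UGU GUU GAU UAU GUA ACA ACG UAG AAU CUG AAA CAC — AUG at 5, stop UAA at 26 → 24 nt.
Frame 3: CGA UGU CUA AUA GUG GCC GAA GAU AAU UAU GUG UUG AUU AUG UAA CAA CGU AGA AUC UGA AAC ACU — AUG at 42, stop UAA at 45 → 6 nt.
Longest: frame 2, positions 5–28, 24 nt = 8 codons = 7 aa. → 24 nucleotides.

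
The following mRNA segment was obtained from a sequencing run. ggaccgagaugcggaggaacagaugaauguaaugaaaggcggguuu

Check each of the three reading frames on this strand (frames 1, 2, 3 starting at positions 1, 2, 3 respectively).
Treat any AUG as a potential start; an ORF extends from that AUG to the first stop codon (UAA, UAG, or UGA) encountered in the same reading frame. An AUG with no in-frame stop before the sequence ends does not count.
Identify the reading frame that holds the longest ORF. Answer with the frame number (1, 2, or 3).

Frame 1: GGA CCG AGA UGC GGA GGA ACA GAU GAA UGU AAU GAA AGG CGG GUU — no AUG→stop ORF.
Frame 2: GAC CGA GAU GCG GAG GAA CAG AUG AAU GUA AUG AAA GGC GGG UUU — no AUG→stop ORF.
Frame 3: ACC GAG AUG CGG AGG AAC AGA UGA AUG UAA UGA AAG GCG GGU — AUG at 9, stop UGA at 24 → 18 nt; AUG at 27, stop UAA at 30 → 6 nt.
Longest ORF is 18 nt in frame 3 (positions 9–26).

3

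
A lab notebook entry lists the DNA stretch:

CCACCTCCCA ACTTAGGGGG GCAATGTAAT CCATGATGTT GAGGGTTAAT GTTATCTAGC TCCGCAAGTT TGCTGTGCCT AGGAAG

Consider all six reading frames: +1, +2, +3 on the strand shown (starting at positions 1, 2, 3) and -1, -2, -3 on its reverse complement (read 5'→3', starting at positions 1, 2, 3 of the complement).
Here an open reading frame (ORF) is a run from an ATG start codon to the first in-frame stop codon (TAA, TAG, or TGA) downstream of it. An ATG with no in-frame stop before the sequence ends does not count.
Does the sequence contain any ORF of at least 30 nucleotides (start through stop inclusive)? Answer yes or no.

no

Reverse complement (5'→3'): CTTCCTAGGCACAGCAAACTTGCGGAGCTAGATAACATTAACCCTCAACATCATGGATTACATTGCCCCCCTAAGTTGGGAGGTGG
Frame +1: CCA CCT CCC AAC TTA GGG GGG CAA TGT AAT CCA TGA TGT TGA GGG TTA ATG TTA TCT AGC TCC GCA AGT TTG CTG TGC CTA GGA — no ATG→stop ORF.
Frame +2: CAC CTC CCA ACT TAG GGG GGC AAT GTA ATC CAT GAT GTT GAG GGT TAA TGT TAT CTA GCT CCG CAA GTT TGC TGT GCC TAG GAA — no ATG→stop ORF.
Frame +3: ACC TCC CAA CTT AGG GGG GCA ATG TAA TCC ATG ATG TTG AGG GTT AAT GTT ATC TAG CTC CGC AAG TTT GCT GTG CCT AGG AAG — ATG at 24, stop TAA at 27 → 6 nt; ATG at 33, stop TAG at 57 → 27 nt; ATG at 36, stop TAG at 57 → 24 nt.
Frame -1: CTT CCT AGG CAC AGC AAA CTT GCG GAG CTA GAT AAC ATT AAC CCT CAA CAT CAT GGA TTA CAT TGC CCC CCT AAG TTG GGA GGT — no ATG→stop ORF.
Frame -2: TTC CTA GGC ACA GCA AAC TTG CGG AGC TAG ATA ACA TTA ACC CTC AAC ATC ATG GAT TAC ATT GCC CCC CTA AGT TGG GAG GTG — no ATG→stop ORF.
Frame -3: TCC TAG GCA CAG CAA ACT TGC GGA GCT AGA TAA CAT TAA CCC TCA ACA TCA TGG ATT ACA TTG CCC CCC TAA GTT GGG AGG TGG — no ATG→stop ORF.
Largest ORF found is 27 nucleotides < 30, so no.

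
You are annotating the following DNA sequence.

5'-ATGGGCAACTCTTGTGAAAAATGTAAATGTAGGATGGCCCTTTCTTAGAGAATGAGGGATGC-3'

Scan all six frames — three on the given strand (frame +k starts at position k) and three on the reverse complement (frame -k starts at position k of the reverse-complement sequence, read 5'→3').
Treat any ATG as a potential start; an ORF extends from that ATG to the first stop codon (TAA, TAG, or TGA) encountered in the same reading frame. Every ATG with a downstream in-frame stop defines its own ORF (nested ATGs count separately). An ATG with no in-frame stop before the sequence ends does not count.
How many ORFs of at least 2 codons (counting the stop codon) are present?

Reverse complement (5'→3'): GCATCCCTCATTCTCTAAGAAAGGGCCATCCTACATTTACATTTTTCACAAGAGTTGCCCAT
Frame +1: ATG GGC AAC TCT TGT GAA AAA TGT AAA TGT AGG ATG GCC CTT TCT TAG AGA ATG AGG GAT — ATG at 1, stop TAG at 46 → 48 nt; ATG at 34, stop TAG at 46 → 15 nt.
Frame +2: TGG GCA ACT CTT GTG AAA AAT GTA AAT GTA GGA TGG CCC TTT CTT AGA GAA TGA GGG ATG — no ATG→stop ORF.
Frame +3: GGG CAA CTC TTG TGA AAA ATG TAA ATG TAG GAT GGC CCT TTC TTA GAG AAT GAG GGA TGC — ATG at 21, stop TAA at 24 → 6 nt; ATG at 27, stop TAG at 30 → 6 nt.
Frame -1: GCA TCC CTC ATT CTC TAA GAA AGG GCC ATC CTA CAT TTA CAT TTT TCA CAA GAG TTG CCC — no ATG→stop ORF.
Frame -2: CAT CCC TCA TTC TCT AAG AAA GGG CCA TCC TAC ATT TAC ATT TTT CAC AAG AGT TGC CCA — no ATG→stop ORF.
Frame -3: ATC CCT CAT TCT CTA AGA AAG GGC CAT CCT ACA TTT ACA TTT TTC ACA AGA GTT GCC CAT — no ATG→stop ORF.
ORFs ≥ 2 codons: frame +1 1–48 (16 codons), frame +1 34–48 (5 codons), frame +3 21–26 (2 codons), frame +3 27–32 (2 codons). Count = 4.

4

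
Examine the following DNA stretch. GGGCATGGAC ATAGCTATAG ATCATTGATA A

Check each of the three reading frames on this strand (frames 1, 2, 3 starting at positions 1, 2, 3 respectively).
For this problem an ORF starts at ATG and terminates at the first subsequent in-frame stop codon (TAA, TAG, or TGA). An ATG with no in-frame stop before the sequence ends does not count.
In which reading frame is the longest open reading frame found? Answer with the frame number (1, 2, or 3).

Frame 1: GGG CAT GGA CAT AGC TAT AGA TCA TTG ATA — no ATG→stop ORF.
Frame 2: GGC ATG GAC ATA GCT ATA GAT CAT TGA TAA — ATG at 5, stop TGA at 26 → 24 nt.
Frame 3: GCA TGG ACA TAG CTA TAG ATC ATT GAT — no ATG→stop ORF.
Longest ORF is 24 nt in frame 2 (positions 5–28).

2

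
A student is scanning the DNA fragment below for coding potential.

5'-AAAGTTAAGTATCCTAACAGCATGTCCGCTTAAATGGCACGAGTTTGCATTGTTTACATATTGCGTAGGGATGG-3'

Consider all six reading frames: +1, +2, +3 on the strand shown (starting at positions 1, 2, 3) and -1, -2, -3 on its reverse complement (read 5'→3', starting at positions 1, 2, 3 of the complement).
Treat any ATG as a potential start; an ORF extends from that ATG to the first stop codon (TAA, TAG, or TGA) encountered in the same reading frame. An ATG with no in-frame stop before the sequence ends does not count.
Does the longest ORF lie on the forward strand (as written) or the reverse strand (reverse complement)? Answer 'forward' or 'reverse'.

Reverse complement (5'→3'): CCATCCCTACGCAATATGTAAACAATGCAAACTCGTGCCATTTAAGCGGACATGCTGTTAGGATACTTAACTTT
Frame +1: AAA GTT AAG TAT CCT AAC AGC ATG TCC GCT TAA ATG GCA CGA GTT TGC ATT GTT TAC ATA TTG CGT AGG GAT — ATG at 22, stop TAA at 31 → 12 nt.
Frame +2: AAG TTA AGT ATC CTA ACA GCA TGT CCG CTT AAA TGG CAC GAG TTT GCA TTG TTT ACA TAT TGC GTA GGG ATG — no ATG→stop ORF.
Frame +3: AGT TAA GTA TCC TAA CAG CAT GTC CGC TTA AAT GGC ACG AGT TTG CAT TGT TTA CAT ATT GCG TAG GGA TGG — no ATG→stop ORF.
Frame -1: CCA TCC CTA CGC AAT ATG TAA ACA ATG CAA ACT CGT GCC ATT TAA GCG GAC ATG CTG TTA GGA TAC TTA ACT — ATG at 16, stop TAA at 19 → 6 nt; ATG at 25, stop TAA at 43 → 21 nt.
Frame -2: CAT CCC TAC GCA ATA TGT AAA CAA TGC AAA CTC GTG CCA TTT AAG CGG ACA TGC TGT TAG GAT ACT TAA CTT — no ATG→stop ORF.
Frame -3: ATC CCT ACG CAA TAT GTA AAC AAT GCA AAC TCG TGC CAT TTA AGC GGA CAT GCT GTT AGG ATA CTT AAC TTT — no ATG→stop ORF.
Forward-strand max 12 nt; reverse-strand max 21 nt. The reverse strand has the longer ORF.

reverse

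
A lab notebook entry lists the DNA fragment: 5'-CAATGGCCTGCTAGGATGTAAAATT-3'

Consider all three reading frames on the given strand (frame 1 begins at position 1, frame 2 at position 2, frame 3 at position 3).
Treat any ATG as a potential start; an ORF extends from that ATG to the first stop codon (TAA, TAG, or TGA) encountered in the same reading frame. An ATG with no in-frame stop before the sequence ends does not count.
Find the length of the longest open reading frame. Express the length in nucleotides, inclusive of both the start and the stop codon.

12

Frame 1: CAA TGG CCT GCT AGG ATG TAA AAT — ATG at 16, stop TAA at 19 → 6 nt.
Frame 2: AAT GGC CTG CTA GGA TGT AAA ATT — no ATG→stop ORF.
Frame 3: ATG GCC TGC TAG GAT GTA AAA — ATG at 3, stop TAG at 12 → 12 nt.
Longest: frame 3, positions 3–14, 12 nt = 4 codons = 3 aa. → 12 nucleotides.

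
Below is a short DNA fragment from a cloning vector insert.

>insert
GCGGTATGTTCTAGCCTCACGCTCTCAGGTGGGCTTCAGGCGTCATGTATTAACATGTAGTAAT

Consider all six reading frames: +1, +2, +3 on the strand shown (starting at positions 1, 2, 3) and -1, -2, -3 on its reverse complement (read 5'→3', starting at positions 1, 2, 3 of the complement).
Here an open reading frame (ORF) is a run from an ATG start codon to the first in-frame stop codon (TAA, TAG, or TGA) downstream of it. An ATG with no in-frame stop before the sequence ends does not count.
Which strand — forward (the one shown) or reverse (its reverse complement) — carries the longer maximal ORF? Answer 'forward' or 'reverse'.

reverse

Reverse complement (5'→3'): ATTACTACATGTTAATACATGACGCCTGAAGCCCACCTGAGAGCGTGAGGCTAGAACATACCGC
Frame +1: GCG GTA TGT TCT AGC CTC ACG CTC TCA GGT GGG CTT CAG GCG TCA TGT ATT AAC ATG TAG TAA — ATG at 55, stop TAG at 58 → 6 nt.
Frame +2: CGG TAT GTT CTA GCC TCA CGC TCT CAG GTG GGC TTC AGG CGT CAT GTA TTA ACA TGT AGT AAT — no ATG→stop ORF.
Frame +3: GGT ATG TTC TAG CCT CAC GCT CTC AGG TGG GCT TCA GGC GTC ATG TAT TAA CAT GTA GTA — ATG at 6, stop TAG at 12 → 9 nt; ATG at 45, stop TAA at 51 → 9 nt.
Frame -1: ATT ACT ACA TGT TAA TAC ATG ACG CCT GAA GCC CAC CTG AGA GCG TGA GGC TAG AAC ATA CCG — ATG at 19, stop TGA at 46 → 30 nt.
Frame -2: TTA CTA CAT GTT AAT ACA TGA CGC CTG AAG CCC ACC TGA GAG CGT GAG GCT AGA ACA TAC CGC — no ATG→stop ORF.
Frame -3: TAC TAC ATG TTA ATA CAT GAC GCC TGA AGC CCA CCT GAG AGC GTG AGG CTA GAA CAT ACC — ATG at 9, stop TGA at 27 → 21 nt.
Forward-strand max 9 nt; reverse-strand max 30 nt. The reverse strand has the longer ORF.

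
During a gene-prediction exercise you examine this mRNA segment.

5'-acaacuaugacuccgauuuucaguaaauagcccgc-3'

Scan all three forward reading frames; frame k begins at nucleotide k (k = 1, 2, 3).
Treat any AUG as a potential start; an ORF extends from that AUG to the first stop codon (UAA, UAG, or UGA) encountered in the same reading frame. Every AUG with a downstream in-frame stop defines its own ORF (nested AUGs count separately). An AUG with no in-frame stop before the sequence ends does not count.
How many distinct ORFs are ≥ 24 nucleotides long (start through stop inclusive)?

1

Frame 1: ACA ACU AUG ACU CCG AUU UUC AGU AAA UAG CCC — AUG at 7, stop UAG at 28 → 24 nt.
Frame 2: CAA CUA UGA CUC CGA UUU UCA GUA AAU AGC CCG — no AUG→stop ORF.
Frame 3: AAC UAU GAC UCC GAU UUU CAG UAA AUA GCC CGC — no AUG→stop ORF.
ORFs ≥ 24 nucleotides: frame 1 7–30 (24 nucleotides). Count = 1.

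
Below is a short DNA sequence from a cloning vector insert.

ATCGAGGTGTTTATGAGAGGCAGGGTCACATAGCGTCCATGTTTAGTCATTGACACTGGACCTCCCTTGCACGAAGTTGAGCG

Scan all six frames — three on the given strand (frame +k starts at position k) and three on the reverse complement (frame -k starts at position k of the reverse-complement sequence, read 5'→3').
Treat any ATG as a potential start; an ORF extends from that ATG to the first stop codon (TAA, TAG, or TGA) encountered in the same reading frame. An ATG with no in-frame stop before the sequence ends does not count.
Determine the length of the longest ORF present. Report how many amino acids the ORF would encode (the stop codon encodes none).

Reverse complement (5'→3'): CGCTCAACTTCGTGCAAGGGAGGTCCAGTGTCAATGACTAAACATGGACGCTATGTGACCCTGCCTCTCATAAACACCTCGAT
Frame +1: ATC GAG GTG TTT ATG AGA GGC AGG GTC ACA TAG CGT CCA TGT TTA GTC ATT GAC ACT GGA CCT CCC TTG CAC GAA GTT GAG — ATG at 13, stop TAG at 31 → 21 nt.
Frame +2: TCG AGG TGT TTA TGA GAG GCA GGG TCA CAT AGC GTC CAT GTT TAG TCA TTG ACA CTG GAC CTC CCT TGC ACG AAG TTG AGC — no ATG→stop ORF.
Frame +3: CGA GGT GTT TAT GAG AGG CAG GGT CAC ATA GCG TCC ATG TTT AGT CAT TGA CAC TGG ACC TCC CTT GCA CGA AGT TGA GCG — ATG at 39, stop TGA at 51 → 15 nt.
Frame -1: CGC TCA ACT TCG TGC AAG GGA GGT CCA GTG TCA ATG ACT AAA CAT GGA CGC TAT GTG ACC CTG CCT CTC ATA AAC ACC TCG — no ATG→stop ORF.
Frame -2: GCT CAA CTT CGT GCA AGG GAG GTC CAG TGT CAA TGA CTA AAC ATG GAC GCT ATG TGA CCC TGC CTC TCA TAA ACA CCT CGA — ATG at 44, stop TGA at 56 → 15 nt; ATG at 53, stop TGA at 56 → 6 nt.
Frame -3: CTC AAC TTC GTG CAA GGG AGG TCC AGT GTC AAT GAC TAA ACA TGG ACG CTA TGT GAC CCT GCC TCT CAT AAA CAC CTC GAT — no ATG→stop ORF.
Longest: frame +1, positions 13–33, 21 nt = 7 codons = 6 aa. → 6 amino acids.

6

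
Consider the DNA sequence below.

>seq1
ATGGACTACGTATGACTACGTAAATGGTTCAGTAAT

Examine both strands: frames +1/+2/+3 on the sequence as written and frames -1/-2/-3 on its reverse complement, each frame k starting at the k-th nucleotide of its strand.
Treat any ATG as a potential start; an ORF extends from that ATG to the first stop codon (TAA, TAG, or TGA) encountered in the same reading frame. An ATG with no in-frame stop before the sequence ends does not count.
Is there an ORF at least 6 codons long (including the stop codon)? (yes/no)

Reverse complement (5'→3'): ATTACTGAACCATTTACGTAGTCATACGTAGTCCAT
Frame +1: ATG GAC TAC GTA TGA CTA CGT AAA TGG TTC AGT AAT — ATG at 1, stop TGA at 13 → 15 nt.
Frame +2: TGG ACT ACG TAT GAC TAC GTA AAT GGT TCA GTA — no ATG→stop ORF.
Frame +3: GGA CTA CGT ATG ACT ACG TAA ATG GTT CAG TAA — ATG at 12, stop TAA at 21 → 12 nt; ATG at 24, stop TAA at 33 → 12 nt.
Frame -1: ATT ACT GAA CCA TTT ACG TAG TCA TAC GTA GTC CAT — no ATG→stop ORF.
Frame -2: TTA CTG AAC CAT TTA CGT AGT CAT ACG TAG TCC — no ATG→stop ORF.
Frame -3: TAC TGA ACC ATT TAC GTA GTC ATA CGT AGT CCA — no ATG→stop ORF.
Largest ORF found is 5 codons < 6, so no.

no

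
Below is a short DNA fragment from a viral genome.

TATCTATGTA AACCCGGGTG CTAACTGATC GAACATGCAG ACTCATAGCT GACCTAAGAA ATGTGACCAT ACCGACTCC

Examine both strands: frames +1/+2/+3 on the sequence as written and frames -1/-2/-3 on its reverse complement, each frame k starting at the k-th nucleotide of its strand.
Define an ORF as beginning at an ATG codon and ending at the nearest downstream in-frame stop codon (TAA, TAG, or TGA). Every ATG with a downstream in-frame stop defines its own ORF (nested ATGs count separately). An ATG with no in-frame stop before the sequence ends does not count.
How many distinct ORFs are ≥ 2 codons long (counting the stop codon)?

4

Reverse complement (5'→3'): GGAGTCGGTATGGTCACATTTCTTAGGTCAGCTATGAGTCTGCATGTTCGATCAGTTAGCACCCGGGTTTACATAGATA
Frame +1: TAT CTA TGT AAA CCC GGG TGC TAA CTG ATC GAA CAT GCA GAC TCA TAG CTG ACC TAA GAA ATG TGA CCA TAC CGA CTC — ATG at 61, stop TGA at 64 → 6 nt.
Frame +2: ATC TAT GTA AAC CCG GGT GCT AAC TGA TCG AAC ATG CAG ACT CAT AGC TGA CCT AAG AAA TGT GAC CAT ACC GAC TCC — ATG at 35, stop TGA at 50 → 18 nt.
Frame +3: TCT ATG TAA ACC CGG GTG CTA ACT GAT CGA ACA TGC AGA CTC ATA GCT GAC CTA AGA AAT GTG ACC ATA CCG ACT — ATG at 6, stop TAA at 9 → 6 nt.
Frame -1: GGA GTC GGT ATG GTC ACA TTT CTT AGG TCA GCT ATG AGT CTG CAT GTT CGA TCA GTT AGC ACC CGG GTT TAC ATA GAT — no ATG→stop ORF.
Frame -2: GAG TCG GTA TGG TCA CAT TTC TTA GGT CAG CTA TGA GTC TGC ATG TTC GAT CAG TTA GCA CCC GGG TTT ACA TAG ATA — ATG at 44, stop TAG at 74 → 33 nt.
Frame -3: AGT CGG TAT GGT CAC ATT TCT TAG GTC AGC TAT GAG TCT GCA TGT TCG ATC AGT TAG CAC CCG GGT TTA CAT AGA — no ATG→stop ORF.
ORFs ≥ 2 codons: frame +1 61–66 (2 codons), frame +2 35–52 (6 codons), frame +3 6–11 (2 codons), frame -2 44–76 (11 codons). Count = 4.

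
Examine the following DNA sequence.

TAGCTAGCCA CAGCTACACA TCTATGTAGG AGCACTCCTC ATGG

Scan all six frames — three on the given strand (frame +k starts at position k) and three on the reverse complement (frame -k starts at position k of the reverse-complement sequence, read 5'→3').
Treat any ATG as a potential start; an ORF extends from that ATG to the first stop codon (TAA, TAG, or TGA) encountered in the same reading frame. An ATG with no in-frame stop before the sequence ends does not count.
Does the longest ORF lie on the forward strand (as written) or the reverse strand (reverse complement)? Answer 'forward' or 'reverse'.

Reverse complement (5'→3'): CCATGAGGAGTGCTCCTACATAGATGTGTAGCTGTGGCTAGCTA
Frame +1: TAG CTA GCC ACA GCT ACA CAT CTA TGT AGG AGC ACT CCT CAT — no ATG→stop ORF.
Frame +2: AGC TAG CCA CAG CTA CAC ATC TAT GTA GGA GCA CTC CTC ATG — no ATG→stop ORF.
Frame +3: GCT AGC CAC AGC TAC ACA TCT ATG TAG GAG CAC TCC TCA TGG — ATG at 24, stop TAG at 27 → 6 nt.
Frame -1: CCA TGA GGA GTG CTC CTA CAT AGA TGT GTA GCT GTG GCT AGC — no ATG→stop ORF.
Frame -2: CAT GAG GAG TGC TCC TAC ATA GAT GTG TAG CTG TGG CTA GCT — no ATG→stop ORF.
Frame -3: ATG AGG AGT GCT CCT ACA TAG ATG TGT AGC TGT GGC TAG CTA — ATG at 3, stop TAG at 21 → 21 nt; ATG at 24, stop TAG at 39 → 18 nt.
Forward-strand max 6 nt; reverse-strand max 21 nt. The reverse strand has the longer ORF.

reverse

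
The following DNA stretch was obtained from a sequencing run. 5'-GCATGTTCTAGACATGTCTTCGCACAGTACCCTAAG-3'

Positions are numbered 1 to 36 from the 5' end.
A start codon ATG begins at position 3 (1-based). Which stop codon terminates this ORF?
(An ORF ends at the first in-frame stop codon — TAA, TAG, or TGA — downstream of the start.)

TAG

Codons from position 3: ATG (3–5), TTC (6–8), TAG (9–11).
The first in-frame stop codon is TAG.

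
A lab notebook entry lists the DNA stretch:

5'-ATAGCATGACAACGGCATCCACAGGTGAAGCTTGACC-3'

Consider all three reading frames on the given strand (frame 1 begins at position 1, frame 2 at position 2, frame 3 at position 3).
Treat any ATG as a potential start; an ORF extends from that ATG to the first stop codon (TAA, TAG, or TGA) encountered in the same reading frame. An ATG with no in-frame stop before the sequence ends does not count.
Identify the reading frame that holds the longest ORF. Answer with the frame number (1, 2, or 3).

Frame 1: ATA GCA TGA CAA CGG CAT CCA CAG GTG AAG CTT GAC — no ATG→stop ORF.
Frame 2: TAG CAT GAC AAC GGC ATC CAC AGG TGA AGC TTG ACC — no ATG→stop ORF.
Frame 3: AGC ATG ACA ACG GCA TCC ACA GGT GAA GCT TGA — ATG at 6, stop TGA at 33 → 30 nt.
Longest ORF is 30 nt in frame 3 (positions 6–35).

3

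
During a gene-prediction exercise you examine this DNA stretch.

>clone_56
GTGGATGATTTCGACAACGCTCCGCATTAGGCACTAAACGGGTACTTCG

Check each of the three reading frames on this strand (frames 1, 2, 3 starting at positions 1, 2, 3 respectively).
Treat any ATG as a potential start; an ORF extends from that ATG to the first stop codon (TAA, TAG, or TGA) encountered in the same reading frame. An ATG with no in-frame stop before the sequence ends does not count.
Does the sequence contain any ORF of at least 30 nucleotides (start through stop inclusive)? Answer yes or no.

Frame 1: GTG GAT GAT TTC GAC AAC GCT CCG CAT TAG GCA CTA AAC GGG TAC TTC — no ATG→stop ORF.
Frame 2: TGG ATG ATT TCG ACA ACG CTC CGC ATT AGG CAC TAA ACG GGT ACT TCG — ATG at 5, stop TAA at 35 → 33 nt.
Frame 3: GGA TGA TTT CGA CAA CGC TCC GCA TTA GGC ACT AAA CGG GTA CTT — no ATG→stop ORF.
Frame 2 has an ORF of 33 nucleotides (positions 5–37) ≥ 30, so yes.

yes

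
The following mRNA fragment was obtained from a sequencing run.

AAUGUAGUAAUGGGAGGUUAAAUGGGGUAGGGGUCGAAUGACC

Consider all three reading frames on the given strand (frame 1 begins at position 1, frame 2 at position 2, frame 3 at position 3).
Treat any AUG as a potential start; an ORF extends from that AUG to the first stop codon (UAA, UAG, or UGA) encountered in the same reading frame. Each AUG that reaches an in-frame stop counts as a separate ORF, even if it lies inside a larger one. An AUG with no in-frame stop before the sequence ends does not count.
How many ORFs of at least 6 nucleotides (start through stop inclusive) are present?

Frame 1: AAU GUA GUA AUG GGA GGU UAA AUG GGG UAG GGG UCG AAU GAC — AUG at 10, stop UAA at 19 → 12 nt; AUG at 22, stop UAG at 28 → 9 nt.
Frame 2: AUG UAG UAA UGG GAG GUU AAA UGG GGU AGG GGU CGA AUG ACC — AUG at 2, stop UAG at 5 → 6 nt.
Frame 3: UGU AGU AAU GGG AGG UUA AAU GGG GUA GGG GUC GAA UGA — no AUG→stop ORF.
ORFs ≥ 6 nucleotides: frame 1 10–21 (12 nucleotides), frame 1 22–30 (9 nucleotides), frame 2 2–7 (6 nucleotides). Count = 3.

3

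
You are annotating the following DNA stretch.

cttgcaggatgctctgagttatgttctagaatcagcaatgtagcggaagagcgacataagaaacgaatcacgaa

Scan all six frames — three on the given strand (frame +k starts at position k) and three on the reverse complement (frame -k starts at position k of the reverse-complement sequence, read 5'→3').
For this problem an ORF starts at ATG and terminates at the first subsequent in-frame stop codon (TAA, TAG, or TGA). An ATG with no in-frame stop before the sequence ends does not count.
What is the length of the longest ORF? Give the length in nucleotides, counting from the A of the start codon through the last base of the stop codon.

Reverse complement (5'→3'): TTCGTGATTCGTTTCTTATGTCGCTCTTCCGCTACATTGCTGATTCTAGAACATAACTCAGAGCATCCTGCAAG
Frame +1: CTT GCA GGA TGC TCT GAG TTA TGT TCT AGA ATC AGC AAT GTA GCG GAA GAG CGA CAT AAG AAA CGA ATC ACG — no ATG→stop ORF.
Frame +2: TTG CAG GAT GCT CTG AGT TAT GTT CTA GAA TCA GCA ATG TAG CGG AAG AGC GAC ATA AGA AAC GAA TCA CGA — ATG at 38, stop TAG at 41 → 6 nt.
Frame +3: TGC AGG ATG CTC TGA GTT ATG TTC TAG AAT CAG CAA TGT AGC GGA AGA GCG ACA TAA GAA ACG AAT CAC GAA — ATG at 9, stop TGA at 15 → 9 nt; ATG at 21, stop TAG at 27 → 9 nt.
Frame -1: TTC GTG ATT CGT TTC TTA TGT CGC TCT TCC GCT ACA TTG CTG ATT CTA GAA CAT AAC TCA GAG CAT CCT GCA — no ATG→stop ORF.
Frame -2: TCG TGA TTC GTT TCT TAT GTC GCT CTT CCG CTA CAT TGC TGA TTC TAG AAC ATA ACT CAG AGC ATC CTG CAA — no ATG→stop ORF.
Frame -3: CGT GAT TCG TTT CTT ATG TCG CTC TTC CGC TAC ATT GCT GAT TCT AGA ACA TAA CTC AGA GCA TCC TGC AAG — ATG at 18, stop TAA at 54 → 39 nt.
Longest: frame -3, positions 18–56, 39 nt = 13 codons = 12 aa. → 39 nucleotides.

39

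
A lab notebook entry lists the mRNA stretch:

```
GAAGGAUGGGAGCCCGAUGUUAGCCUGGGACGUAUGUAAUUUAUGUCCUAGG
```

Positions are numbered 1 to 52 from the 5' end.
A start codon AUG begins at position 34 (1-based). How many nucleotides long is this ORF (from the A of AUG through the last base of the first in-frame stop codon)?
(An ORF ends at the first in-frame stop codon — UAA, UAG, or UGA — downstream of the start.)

6

Codons from position 34: AUG (34–36), UAA (37–39).
UAA is the first in-frame stop; ORF spans 34–39, 6 nucleotides.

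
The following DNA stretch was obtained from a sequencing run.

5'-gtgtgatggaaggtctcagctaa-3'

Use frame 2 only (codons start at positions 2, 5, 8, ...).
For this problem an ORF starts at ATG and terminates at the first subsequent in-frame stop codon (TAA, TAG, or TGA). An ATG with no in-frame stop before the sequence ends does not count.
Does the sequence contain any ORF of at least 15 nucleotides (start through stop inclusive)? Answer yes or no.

no

Frame 2: TGT GAT GGA AGG TCT CAG CTA — no ATG→stop ORF.
Largest ORF found is 0 nucleotides < 15, so no.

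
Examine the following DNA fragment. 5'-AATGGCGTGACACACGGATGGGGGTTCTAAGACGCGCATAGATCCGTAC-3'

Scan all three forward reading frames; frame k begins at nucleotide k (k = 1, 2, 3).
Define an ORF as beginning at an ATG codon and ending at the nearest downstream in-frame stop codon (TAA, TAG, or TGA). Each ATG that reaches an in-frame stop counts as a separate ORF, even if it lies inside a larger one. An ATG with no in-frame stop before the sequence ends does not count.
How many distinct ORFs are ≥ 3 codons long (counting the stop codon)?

Frame 1: AAT GGC GTG ACA CAC GGA TGG GGG TTC TAA GAC GCG CAT AGA TCC GTA — no ATG→stop ORF.
Frame 2: ATG GCG TGA CAC ACG GAT GGG GGT TCT AAG ACG CGC ATA GAT CCG TAC — ATG at 2, stop TGA at 8 → 9 nt.
Frame 3: TGG CGT GAC ACA CGG ATG GGG GTT CTA AGA CGC GCA TAG ATC CGT — ATG at 18, stop TAG at 39 → 24 nt.
ORFs ≥ 3 codons: frame 2 2–10 (3 codons), frame 3 18–41 (8 codons). Count = 2.

2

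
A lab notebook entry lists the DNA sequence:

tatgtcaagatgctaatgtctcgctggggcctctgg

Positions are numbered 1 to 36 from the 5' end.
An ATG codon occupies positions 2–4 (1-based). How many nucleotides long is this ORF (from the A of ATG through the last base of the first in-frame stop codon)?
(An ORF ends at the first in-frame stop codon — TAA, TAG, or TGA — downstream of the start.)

15

Codons from position 2: ATG (2–4), TCA (5–7), AGA (8–10), TGC (11–13), TAA (14–16).
TAA is the first in-frame stop; ORF spans 2–16, 15 nucleotides.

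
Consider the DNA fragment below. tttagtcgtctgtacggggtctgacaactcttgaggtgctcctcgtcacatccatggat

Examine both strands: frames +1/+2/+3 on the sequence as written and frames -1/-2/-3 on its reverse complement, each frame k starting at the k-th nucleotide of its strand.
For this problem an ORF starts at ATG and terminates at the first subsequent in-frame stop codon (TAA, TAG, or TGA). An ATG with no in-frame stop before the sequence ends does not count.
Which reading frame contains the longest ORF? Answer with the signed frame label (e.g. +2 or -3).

Reverse complement (5'→3'): ATCCATGGATGTGACGAGGAGCACCTCAAGAGTTGTCAGACCCCGTACAGACGACTAAA
Frame +1: TTT AGT CGT CTG TAC GGG GTC TGA CAA CTC TTG AGG TGC TCC TCG TCA CAT CCA TGG — no ATG→stop ORF.
Frame +2: TTA GTC GTC TGT ACG GGG TCT GAC AAC TCT TGA GGT GCT CCT CGT CAC ATC CAT GGA — no ATG→stop ORF.
Frame +3: TAG TCG TCT GTA CGG GGT CTG ACA ACT CTT GAG GTG CTC CTC GTC ACA TCC ATG GAT — no ATG→stop ORF.
Frame -1: ATC CAT GGA TGT GAC GAG GAG CAC CTC AAG AGT TGT CAG ACC CCG TAC AGA CGA CTA — no ATG→stop ORF.
Frame -2: TCC ATG GAT GTG ACG AGG AGC ACC TCA AGA GTT GTC AGA CCC CGT ACA GAC GAC TAA — ATG at 5, stop TAA at 56 → 54 nt.
Frame -3: CCA TGG ATG TGA CGA GGA GCA CCT CAA GAG TTG TCA GAC CCC GTA CAG ACG ACT AAA — ATG at 9, stop TGA at 12 → 6 nt.
Longest ORF is 54 nt in frame -2 (positions 5–58).

-2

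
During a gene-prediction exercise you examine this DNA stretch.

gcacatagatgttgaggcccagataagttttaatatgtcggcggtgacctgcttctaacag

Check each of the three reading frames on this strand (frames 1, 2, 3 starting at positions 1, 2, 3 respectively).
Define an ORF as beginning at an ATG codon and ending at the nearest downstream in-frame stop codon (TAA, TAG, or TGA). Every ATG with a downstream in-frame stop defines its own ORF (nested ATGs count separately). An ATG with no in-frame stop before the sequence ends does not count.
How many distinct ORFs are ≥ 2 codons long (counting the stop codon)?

2

Frame 1: GCA CAT AGA TGT TGA GGC CCA GAT AAG TTT TAA TAT GTC GGC GGT GAC CTG CTT CTA ACA — no ATG→stop ORF.
Frame 2: CAC ATA GAT GTT GAG GCC CAG ATA AGT TTT AAT ATG TCG GCG GTG ACC TGC TTC TAA CAG — ATG at 35, stop TAA at 56 → 24 nt.
Frame 3: ACA TAG ATG TTG AGG CCC AGA TAA GTT TTA ATA TGT CGG CGG TGA CCT GCT TCT AAC — ATG at 9, stop TAA at 24 → 18 nt.
ORFs ≥ 2 codons: frame 2 35–58 (8 codons), frame 3 9–26 (6 codons). Count = 2.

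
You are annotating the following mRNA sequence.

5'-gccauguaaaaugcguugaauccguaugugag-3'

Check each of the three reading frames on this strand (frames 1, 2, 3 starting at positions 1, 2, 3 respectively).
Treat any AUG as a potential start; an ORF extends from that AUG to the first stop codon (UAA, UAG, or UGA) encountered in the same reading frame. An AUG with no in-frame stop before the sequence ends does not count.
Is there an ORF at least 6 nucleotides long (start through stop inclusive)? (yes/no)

yes

Frame 1: GCC AUG UAA AAU GCG UUG AAU CCG UAU GUG — AUG at 4, stop UAA at 7 → 6 nt.
Frame 2: CCA UGU AAA AUG CGU UGA AUC CGU AUG UGA — AUG at 11, stop UGA at 17 → 9 nt; AUG at 26, stop UGA at 29 → 6 nt.
Frame 3: CAU GUA AAA UGC GUU GAA UCC GUA UGU GAG — no AUG→stop ORF.
Frame 1 has an ORF of 6 nucleotides (positions 4–9) ≥ 6, so yes.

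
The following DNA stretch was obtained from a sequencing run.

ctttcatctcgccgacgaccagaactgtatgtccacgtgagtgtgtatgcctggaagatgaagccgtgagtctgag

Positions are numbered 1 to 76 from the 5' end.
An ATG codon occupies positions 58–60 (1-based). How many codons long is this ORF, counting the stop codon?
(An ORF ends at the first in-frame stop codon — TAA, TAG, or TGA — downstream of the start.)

Codons from position 58: ATG (58–60), AAG (61–63), CCG (64–66), TGA (67–69).
TGA is the first in-frame stop; that's 4 codons including the stop.

4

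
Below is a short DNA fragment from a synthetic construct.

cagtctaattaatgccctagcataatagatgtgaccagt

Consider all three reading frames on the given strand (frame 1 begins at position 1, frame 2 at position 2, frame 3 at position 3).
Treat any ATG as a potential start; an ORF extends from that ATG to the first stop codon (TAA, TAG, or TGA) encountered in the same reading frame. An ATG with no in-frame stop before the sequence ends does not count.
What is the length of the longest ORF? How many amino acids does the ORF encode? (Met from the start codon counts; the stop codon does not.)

Frame 1: CAG TCT AAT TAA TGC CCT AGC ATA ATA GAT GTG ACC AGT — no ATG→stop ORF.
Frame 2: AGT CTA ATT AAT GCC CTA GCA TAA TAG ATG TGA CCA — ATG at 29, stop TGA at 32 → 6 nt.
Frame 3: GTC TAA TTA ATG CCC TAG CAT AAT AGA TGT GAC CAG — ATG at 12, stop TAG at 18 → 9 nt.
Longest: frame 3, positions 12–20, 9 nt = 3 codons = 2 aa. → 2 amino acids.

2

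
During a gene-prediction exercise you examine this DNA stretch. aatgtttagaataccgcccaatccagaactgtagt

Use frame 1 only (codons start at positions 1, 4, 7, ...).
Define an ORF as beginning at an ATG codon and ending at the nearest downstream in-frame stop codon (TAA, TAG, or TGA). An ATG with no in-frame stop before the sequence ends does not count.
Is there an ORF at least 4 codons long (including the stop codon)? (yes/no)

no

Frame 1: AAT GTT TAG AAT ACC GCC CAA TCC AGA ACT GTA — no ATG→stop ORF.
Largest ORF found is 0 codons < 4, so no.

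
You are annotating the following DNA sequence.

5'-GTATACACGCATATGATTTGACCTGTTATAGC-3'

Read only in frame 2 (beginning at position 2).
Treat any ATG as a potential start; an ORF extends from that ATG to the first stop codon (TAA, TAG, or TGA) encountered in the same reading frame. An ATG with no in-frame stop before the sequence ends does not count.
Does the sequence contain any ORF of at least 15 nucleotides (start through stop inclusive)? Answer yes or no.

Frame 2: TAT ACA CGC ATA TGA TTT GAC CTG TTA TAG — no ATG→stop ORF.
Largest ORF found is 0 nucleotides < 15, so no.

no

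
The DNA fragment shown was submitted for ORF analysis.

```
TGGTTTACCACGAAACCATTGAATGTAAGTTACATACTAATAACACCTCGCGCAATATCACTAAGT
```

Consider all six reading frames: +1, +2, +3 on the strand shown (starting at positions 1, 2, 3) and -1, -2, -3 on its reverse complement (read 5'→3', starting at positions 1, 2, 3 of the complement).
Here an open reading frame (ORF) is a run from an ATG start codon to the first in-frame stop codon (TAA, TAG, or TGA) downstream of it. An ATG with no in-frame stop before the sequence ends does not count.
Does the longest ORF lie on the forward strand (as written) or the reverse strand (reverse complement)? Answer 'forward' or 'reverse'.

Reverse complement (5'→3'): ACTTAGTGATATTGCGCGAGGTGTTATTAGTATGTAACTTACATTCAATGGTTTCGTGGTAAACCA
Frame +1: TGG TTT ACC ACG AAA CCA TTG AAT GTA AGT TAC ATA CTA ATA ACA CCT CGC GCA ATA TCA CTA AGT — no ATG→stop ORF.
Frame +2: GGT TTA CCA CGA AAC CAT TGA ATG TAA GTT ACA TAC TAA TAA CAC CTC GCG CAA TAT CAC TAA — ATG at 23, stop TAA at 26 → 6 nt.
Frame +3: GTT TAC CAC GAA ACC ATT GAA TGT AAG TTA CAT ACT AAT AAC ACC TCG CGC AAT ATC ACT AAG — no ATG→stop ORF.
Frame -1: ACT TAG TGA TAT TGC GCG AGG TGT TAT TAG TAT GTA ACT TAC ATT CAA TGG TTT CGT GGT AAA CCA — no ATG→stop ORF.
Frame -2: CTT AGT GAT ATT GCG CGA GGT GTT ATT AGT ATG TAA CTT ACA TTC AAT GGT TTC GTG GTA AAC — ATG at 32, stop TAA at 35 → 6 nt.
Frame -3: TTA GTG ATA TTG CGC GAG GTG TTA TTA GTA TGT AAC TTA CAT TCA ATG GTT TCG TGG TAA ACC — ATG at 48, stop TAA at 60 → 15 nt.
Forward-strand max 6 nt; reverse-strand max 15 nt. The reverse strand has the longer ORF.

reverse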